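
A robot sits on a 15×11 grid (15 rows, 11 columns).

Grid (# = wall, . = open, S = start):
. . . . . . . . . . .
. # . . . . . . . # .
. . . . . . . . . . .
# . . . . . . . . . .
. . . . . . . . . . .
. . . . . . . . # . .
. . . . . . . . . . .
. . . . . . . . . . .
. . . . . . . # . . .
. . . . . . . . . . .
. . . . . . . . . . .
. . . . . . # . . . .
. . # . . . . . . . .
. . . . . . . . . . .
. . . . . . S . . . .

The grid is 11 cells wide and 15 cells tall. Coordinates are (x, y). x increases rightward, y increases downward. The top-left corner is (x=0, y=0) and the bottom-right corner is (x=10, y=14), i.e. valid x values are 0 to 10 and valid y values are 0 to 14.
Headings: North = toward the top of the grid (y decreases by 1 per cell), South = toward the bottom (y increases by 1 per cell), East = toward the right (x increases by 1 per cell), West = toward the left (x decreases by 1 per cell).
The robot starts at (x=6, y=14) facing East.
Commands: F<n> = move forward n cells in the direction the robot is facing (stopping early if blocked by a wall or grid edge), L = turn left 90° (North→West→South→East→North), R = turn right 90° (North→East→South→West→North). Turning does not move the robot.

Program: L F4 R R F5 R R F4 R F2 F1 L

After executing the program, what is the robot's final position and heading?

Start: (x=6, y=14), facing East
  L: turn left, now facing North
  F4: move forward 2/4 (blocked), now at (x=6, y=12)
  R: turn right, now facing East
  R: turn right, now facing South
  F5: move forward 2/5 (blocked), now at (x=6, y=14)
  R: turn right, now facing West
  R: turn right, now facing North
  F4: move forward 2/4 (blocked), now at (x=6, y=12)
  R: turn right, now facing East
  F2: move forward 2, now at (x=8, y=12)
  F1: move forward 1, now at (x=9, y=12)
  L: turn left, now facing North
Final: (x=9, y=12), facing North

Answer: Final position: (x=9, y=12), facing North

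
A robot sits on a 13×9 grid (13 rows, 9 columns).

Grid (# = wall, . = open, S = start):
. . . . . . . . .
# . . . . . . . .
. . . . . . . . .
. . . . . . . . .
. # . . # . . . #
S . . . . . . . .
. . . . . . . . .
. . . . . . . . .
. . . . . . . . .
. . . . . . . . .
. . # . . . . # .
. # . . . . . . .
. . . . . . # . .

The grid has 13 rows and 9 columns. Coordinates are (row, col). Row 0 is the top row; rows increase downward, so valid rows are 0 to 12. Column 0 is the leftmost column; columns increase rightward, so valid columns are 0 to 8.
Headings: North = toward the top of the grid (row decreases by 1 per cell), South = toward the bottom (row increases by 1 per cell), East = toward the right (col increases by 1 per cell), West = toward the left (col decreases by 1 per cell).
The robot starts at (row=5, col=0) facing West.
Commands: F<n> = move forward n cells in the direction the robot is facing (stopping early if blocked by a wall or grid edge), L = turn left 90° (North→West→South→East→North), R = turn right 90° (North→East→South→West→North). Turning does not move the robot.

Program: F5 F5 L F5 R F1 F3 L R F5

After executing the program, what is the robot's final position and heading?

Start: (row=5, col=0), facing West
  F5: move forward 0/5 (blocked), now at (row=5, col=0)
  F5: move forward 0/5 (blocked), now at (row=5, col=0)
  L: turn left, now facing South
  F5: move forward 5, now at (row=10, col=0)
  R: turn right, now facing West
  F1: move forward 0/1 (blocked), now at (row=10, col=0)
  F3: move forward 0/3 (blocked), now at (row=10, col=0)
  L: turn left, now facing South
  R: turn right, now facing West
  F5: move forward 0/5 (blocked), now at (row=10, col=0)
Final: (row=10, col=0), facing West

Answer: Final position: (row=10, col=0), facing West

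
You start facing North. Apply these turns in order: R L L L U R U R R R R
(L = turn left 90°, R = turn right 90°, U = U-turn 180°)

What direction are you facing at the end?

Answer: Final heading: West

Derivation:
Start: North
  R (right (90° clockwise)) -> East
  L (left (90° counter-clockwise)) -> North
  L (left (90° counter-clockwise)) -> West
  L (left (90° counter-clockwise)) -> South
  U (U-turn (180°)) -> North
  R (right (90° clockwise)) -> East
  U (U-turn (180°)) -> West
  R (right (90° clockwise)) -> North
  R (right (90° clockwise)) -> East
  R (right (90° clockwise)) -> South
  R (right (90° clockwise)) -> West
Final: West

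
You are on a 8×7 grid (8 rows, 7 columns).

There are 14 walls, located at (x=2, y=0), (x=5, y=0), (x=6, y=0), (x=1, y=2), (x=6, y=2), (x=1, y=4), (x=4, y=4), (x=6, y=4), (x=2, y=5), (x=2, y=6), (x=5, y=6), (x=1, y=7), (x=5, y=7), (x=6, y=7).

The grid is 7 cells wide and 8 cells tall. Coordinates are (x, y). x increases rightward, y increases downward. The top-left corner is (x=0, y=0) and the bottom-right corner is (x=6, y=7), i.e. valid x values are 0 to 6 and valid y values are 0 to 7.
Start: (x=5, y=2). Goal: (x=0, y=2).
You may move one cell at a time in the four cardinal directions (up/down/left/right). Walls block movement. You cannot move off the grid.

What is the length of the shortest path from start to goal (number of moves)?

Answer: Shortest path length: 7

Derivation:
BFS from (x=5, y=2) until reaching (x=0, y=2):
  Distance 0: (x=5, y=2)
  Distance 1: (x=5, y=1), (x=4, y=2), (x=5, y=3)
  Distance 2: (x=4, y=1), (x=6, y=1), (x=3, y=2), (x=4, y=3), (x=6, y=3), (x=5, y=4)
  Distance 3: (x=4, y=0), (x=3, y=1), (x=2, y=2), (x=3, y=3), (x=5, y=5)
  Distance 4: (x=3, y=0), (x=2, y=1), (x=2, y=3), (x=3, y=4), (x=4, y=5), (x=6, y=5)
  Distance 5: (x=1, y=1), (x=1, y=3), (x=2, y=4), (x=3, y=5), (x=4, y=6), (x=6, y=6)
  Distance 6: (x=1, y=0), (x=0, y=1), (x=0, y=3), (x=3, y=6), (x=4, y=7)
  Distance 7: (x=0, y=0), (x=0, y=2), (x=0, y=4), (x=3, y=7)  <- goal reached here
One shortest path (7 moves): (x=5, y=2) -> (x=4, y=2) -> (x=3, y=2) -> (x=2, y=2) -> (x=2, y=1) -> (x=1, y=1) -> (x=0, y=1) -> (x=0, y=2)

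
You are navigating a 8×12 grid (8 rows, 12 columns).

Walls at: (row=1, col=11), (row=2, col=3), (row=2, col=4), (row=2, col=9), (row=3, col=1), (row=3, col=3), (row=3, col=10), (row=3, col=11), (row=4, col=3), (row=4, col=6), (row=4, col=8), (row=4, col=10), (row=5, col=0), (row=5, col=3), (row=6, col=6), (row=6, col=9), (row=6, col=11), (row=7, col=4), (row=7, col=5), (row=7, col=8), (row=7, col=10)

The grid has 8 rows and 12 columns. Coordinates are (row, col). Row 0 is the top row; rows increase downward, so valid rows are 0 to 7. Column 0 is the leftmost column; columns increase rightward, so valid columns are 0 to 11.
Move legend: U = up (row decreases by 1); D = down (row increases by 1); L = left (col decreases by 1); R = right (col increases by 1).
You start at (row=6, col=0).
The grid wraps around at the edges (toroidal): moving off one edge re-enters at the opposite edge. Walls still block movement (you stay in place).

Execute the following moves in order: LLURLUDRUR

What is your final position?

Start: (row=6, col=0)
  L (left): blocked, stay at (row=6, col=0)
  L (left): blocked, stay at (row=6, col=0)
  U (up): blocked, stay at (row=6, col=0)
  R (right): (row=6, col=0) -> (row=6, col=1)
  L (left): (row=6, col=1) -> (row=6, col=0)
  U (up): blocked, stay at (row=6, col=0)
  D (down): (row=6, col=0) -> (row=7, col=0)
  R (right): (row=7, col=0) -> (row=7, col=1)
  U (up): (row=7, col=1) -> (row=6, col=1)
  R (right): (row=6, col=1) -> (row=6, col=2)
Final: (row=6, col=2)

Answer: Final position: (row=6, col=2)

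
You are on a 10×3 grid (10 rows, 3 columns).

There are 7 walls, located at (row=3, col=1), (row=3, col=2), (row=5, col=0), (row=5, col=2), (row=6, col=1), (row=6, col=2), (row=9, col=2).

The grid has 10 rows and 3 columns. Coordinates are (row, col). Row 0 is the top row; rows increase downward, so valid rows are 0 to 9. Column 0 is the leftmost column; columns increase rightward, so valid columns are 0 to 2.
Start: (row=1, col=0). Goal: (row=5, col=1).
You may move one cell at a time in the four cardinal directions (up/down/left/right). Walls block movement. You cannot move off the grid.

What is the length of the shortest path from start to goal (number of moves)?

BFS from (row=1, col=0) until reaching (row=5, col=1):
  Distance 0: (row=1, col=0)
  Distance 1: (row=0, col=0), (row=1, col=1), (row=2, col=0)
  Distance 2: (row=0, col=1), (row=1, col=2), (row=2, col=1), (row=3, col=0)
  Distance 3: (row=0, col=2), (row=2, col=2), (row=4, col=0)
  Distance 4: (row=4, col=1)
  Distance 5: (row=4, col=2), (row=5, col=1)  <- goal reached here
One shortest path (5 moves): (row=1, col=0) -> (row=2, col=0) -> (row=3, col=0) -> (row=4, col=0) -> (row=4, col=1) -> (row=5, col=1)

Answer: Shortest path length: 5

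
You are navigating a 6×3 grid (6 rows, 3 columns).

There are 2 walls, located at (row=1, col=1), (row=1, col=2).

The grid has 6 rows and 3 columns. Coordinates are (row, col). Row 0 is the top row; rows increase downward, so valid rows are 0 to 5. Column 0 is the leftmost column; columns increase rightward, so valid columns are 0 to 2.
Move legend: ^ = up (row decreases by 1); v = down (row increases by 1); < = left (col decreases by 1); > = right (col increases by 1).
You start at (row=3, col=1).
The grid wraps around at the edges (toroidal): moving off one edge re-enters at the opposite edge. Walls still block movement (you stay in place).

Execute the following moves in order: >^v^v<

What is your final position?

Start: (row=3, col=1)
  > (right): (row=3, col=1) -> (row=3, col=2)
  ^ (up): (row=3, col=2) -> (row=2, col=2)
  v (down): (row=2, col=2) -> (row=3, col=2)
  ^ (up): (row=3, col=2) -> (row=2, col=2)
  v (down): (row=2, col=2) -> (row=3, col=2)
  < (left): (row=3, col=2) -> (row=3, col=1)
Final: (row=3, col=1)

Answer: Final position: (row=3, col=1)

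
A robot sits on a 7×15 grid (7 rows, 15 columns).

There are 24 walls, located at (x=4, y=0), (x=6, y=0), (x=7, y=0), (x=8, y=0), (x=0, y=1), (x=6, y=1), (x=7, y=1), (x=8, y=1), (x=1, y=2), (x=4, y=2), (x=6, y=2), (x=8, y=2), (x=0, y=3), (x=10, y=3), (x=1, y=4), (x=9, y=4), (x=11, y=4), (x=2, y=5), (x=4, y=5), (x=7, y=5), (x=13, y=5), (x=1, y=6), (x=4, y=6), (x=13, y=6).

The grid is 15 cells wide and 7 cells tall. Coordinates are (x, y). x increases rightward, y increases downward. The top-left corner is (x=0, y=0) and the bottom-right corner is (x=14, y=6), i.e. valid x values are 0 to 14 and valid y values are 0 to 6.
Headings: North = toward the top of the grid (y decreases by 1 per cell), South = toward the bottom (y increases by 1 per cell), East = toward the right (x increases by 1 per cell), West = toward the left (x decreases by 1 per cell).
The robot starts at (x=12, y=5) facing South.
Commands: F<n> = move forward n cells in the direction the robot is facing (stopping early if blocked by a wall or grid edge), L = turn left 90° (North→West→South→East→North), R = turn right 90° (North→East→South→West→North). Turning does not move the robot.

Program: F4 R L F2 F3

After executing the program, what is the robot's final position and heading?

Answer: Final position: (x=12, y=6), facing South

Derivation:
Start: (x=12, y=5), facing South
  F4: move forward 1/4 (blocked), now at (x=12, y=6)
  R: turn right, now facing West
  L: turn left, now facing South
  F2: move forward 0/2 (blocked), now at (x=12, y=6)
  F3: move forward 0/3 (blocked), now at (x=12, y=6)
Final: (x=12, y=6), facing South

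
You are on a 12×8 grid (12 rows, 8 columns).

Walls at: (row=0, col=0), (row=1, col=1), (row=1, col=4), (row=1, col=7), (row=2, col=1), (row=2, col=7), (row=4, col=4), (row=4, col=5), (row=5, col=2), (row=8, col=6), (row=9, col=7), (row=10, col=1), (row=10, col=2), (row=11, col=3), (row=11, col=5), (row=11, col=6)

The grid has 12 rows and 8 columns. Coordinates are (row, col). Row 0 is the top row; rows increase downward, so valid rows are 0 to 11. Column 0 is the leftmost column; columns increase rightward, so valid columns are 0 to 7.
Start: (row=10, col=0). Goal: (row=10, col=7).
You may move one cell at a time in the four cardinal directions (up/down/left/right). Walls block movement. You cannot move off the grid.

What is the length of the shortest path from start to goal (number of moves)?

Answer: Shortest path length: 9

Derivation:
BFS from (row=10, col=0) until reaching (row=10, col=7):
  Distance 0: (row=10, col=0)
  Distance 1: (row=9, col=0), (row=11, col=0)
  Distance 2: (row=8, col=0), (row=9, col=1), (row=11, col=1)
  Distance 3: (row=7, col=0), (row=8, col=1), (row=9, col=2), (row=11, col=2)
  Distance 4: (row=6, col=0), (row=7, col=1), (row=8, col=2), (row=9, col=3)
  Distance 5: (row=5, col=0), (row=6, col=1), (row=7, col=2), (row=8, col=3), (row=9, col=4), (row=10, col=3)
  Distance 6: (row=4, col=0), (row=5, col=1), (row=6, col=2), (row=7, col=3), (row=8, col=4), (row=9, col=5), (row=10, col=4)
  Distance 7: (row=3, col=0), (row=4, col=1), (row=6, col=3), (row=7, col=4), (row=8, col=5), (row=9, col=6), (row=10, col=5), (row=11, col=4)
  Distance 8: (row=2, col=0), (row=3, col=1), (row=4, col=2), (row=5, col=3), (row=6, col=4), (row=7, col=5), (row=10, col=6)
  Distance 9: (row=1, col=0), (row=3, col=2), (row=4, col=3), (row=5, col=4), (row=6, col=5), (row=7, col=6), (row=10, col=7)  <- goal reached here
One shortest path (9 moves): (row=10, col=0) -> (row=9, col=0) -> (row=9, col=1) -> (row=9, col=2) -> (row=9, col=3) -> (row=9, col=4) -> (row=9, col=5) -> (row=9, col=6) -> (row=10, col=6) -> (row=10, col=7)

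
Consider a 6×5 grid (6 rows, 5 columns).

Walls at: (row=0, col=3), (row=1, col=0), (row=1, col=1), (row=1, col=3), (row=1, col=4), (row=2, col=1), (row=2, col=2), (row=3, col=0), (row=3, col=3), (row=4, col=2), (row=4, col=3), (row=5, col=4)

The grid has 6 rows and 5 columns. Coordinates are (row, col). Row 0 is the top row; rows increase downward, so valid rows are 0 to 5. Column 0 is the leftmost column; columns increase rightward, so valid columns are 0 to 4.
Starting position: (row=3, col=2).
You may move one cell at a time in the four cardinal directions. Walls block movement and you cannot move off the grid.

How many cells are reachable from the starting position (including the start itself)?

Answer: Reachable cells: 8

Derivation:
BFS flood-fill from (row=3, col=2):
  Distance 0: (row=3, col=2)
  Distance 1: (row=3, col=1)
  Distance 2: (row=4, col=1)
  Distance 3: (row=4, col=0), (row=5, col=1)
  Distance 4: (row=5, col=0), (row=5, col=2)
  Distance 5: (row=5, col=3)
Total reachable: 8 (grid has 18 open cells total)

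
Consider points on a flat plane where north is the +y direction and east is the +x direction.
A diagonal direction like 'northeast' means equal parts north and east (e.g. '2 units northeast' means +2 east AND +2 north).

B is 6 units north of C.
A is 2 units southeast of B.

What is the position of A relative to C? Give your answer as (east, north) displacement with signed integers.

Place C at the origin (east=0, north=0).
  B is 6 units north of C: delta (east=+0, north=+6); B at (east=0, north=6).
  A is 2 units southeast of B: delta (east=+2, north=-2); A at (east=2, north=4).
Therefore A relative to C: (east=2, north=4).

Answer: A is at (east=2, north=4) relative to C.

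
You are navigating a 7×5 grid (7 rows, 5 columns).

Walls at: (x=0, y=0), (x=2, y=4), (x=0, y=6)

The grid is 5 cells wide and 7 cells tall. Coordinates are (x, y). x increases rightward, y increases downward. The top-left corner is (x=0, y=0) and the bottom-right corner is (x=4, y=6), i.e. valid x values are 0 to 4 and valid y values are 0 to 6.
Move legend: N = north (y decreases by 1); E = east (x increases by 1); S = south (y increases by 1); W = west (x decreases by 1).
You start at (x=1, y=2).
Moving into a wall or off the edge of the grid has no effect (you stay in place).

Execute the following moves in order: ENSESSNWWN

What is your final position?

Start: (x=1, y=2)
  E (east): (x=1, y=2) -> (x=2, y=2)
  N (north): (x=2, y=2) -> (x=2, y=1)
  S (south): (x=2, y=1) -> (x=2, y=2)
  E (east): (x=2, y=2) -> (x=3, y=2)
  S (south): (x=3, y=2) -> (x=3, y=3)
  S (south): (x=3, y=3) -> (x=3, y=4)
  N (north): (x=3, y=4) -> (x=3, y=3)
  W (west): (x=3, y=3) -> (x=2, y=3)
  W (west): (x=2, y=3) -> (x=1, y=3)
  N (north): (x=1, y=3) -> (x=1, y=2)
Final: (x=1, y=2)

Answer: Final position: (x=1, y=2)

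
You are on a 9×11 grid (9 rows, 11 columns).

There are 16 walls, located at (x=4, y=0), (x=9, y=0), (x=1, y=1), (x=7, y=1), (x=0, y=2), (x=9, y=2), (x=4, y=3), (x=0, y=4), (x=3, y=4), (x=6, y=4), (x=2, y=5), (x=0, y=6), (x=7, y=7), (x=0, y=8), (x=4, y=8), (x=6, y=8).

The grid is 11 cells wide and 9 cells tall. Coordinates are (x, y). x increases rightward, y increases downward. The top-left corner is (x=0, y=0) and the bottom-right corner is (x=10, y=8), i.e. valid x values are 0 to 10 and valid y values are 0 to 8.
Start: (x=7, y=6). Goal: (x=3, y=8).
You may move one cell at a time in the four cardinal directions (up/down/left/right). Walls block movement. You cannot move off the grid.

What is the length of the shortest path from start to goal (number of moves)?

Answer: Shortest path length: 6

Derivation:
BFS from (x=7, y=6) until reaching (x=3, y=8):
  Distance 0: (x=7, y=6)
  Distance 1: (x=7, y=5), (x=6, y=6), (x=8, y=6)
  Distance 2: (x=7, y=4), (x=6, y=5), (x=8, y=5), (x=5, y=6), (x=9, y=6), (x=6, y=7), (x=8, y=7)
  Distance 3: (x=7, y=3), (x=8, y=4), (x=5, y=5), (x=9, y=5), (x=4, y=6), (x=10, y=6), (x=5, y=7), (x=9, y=7), (x=8, y=8)
  Distance 4: (x=7, y=2), (x=6, y=3), (x=8, y=3), (x=5, y=4), (x=9, y=4), (x=4, y=5), (x=10, y=5), (x=3, y=6), (x=4, y=7), (x=10, y=7), (x=5, y=8), (x=7, y=8), (x=9, y=8)
  Distance 5: (x=6, y=2), (x=8, y=2), (x=5, y=3), (x=9, y=3), (x=4, y=4), (x=10, y=4), (x=3, y=5), (x=2, y=6), (x=3, y=7), (x=10, y=8)
  Distance 6: (x=6, y=1), (x=8, y=1), (x=5, y=2), (x=10, y=3), (x=1, y=6), (x=2, y=7), (x=3, y=8)  <- goal reached here
One shortest path (6 moves): (x=7, y=6) -> (x=6, y=6) -> (x=5, y=6) -> (x=4, y=6) -> (x=3, y=6) -> (x=3, y=7) -> (x=3, y=8)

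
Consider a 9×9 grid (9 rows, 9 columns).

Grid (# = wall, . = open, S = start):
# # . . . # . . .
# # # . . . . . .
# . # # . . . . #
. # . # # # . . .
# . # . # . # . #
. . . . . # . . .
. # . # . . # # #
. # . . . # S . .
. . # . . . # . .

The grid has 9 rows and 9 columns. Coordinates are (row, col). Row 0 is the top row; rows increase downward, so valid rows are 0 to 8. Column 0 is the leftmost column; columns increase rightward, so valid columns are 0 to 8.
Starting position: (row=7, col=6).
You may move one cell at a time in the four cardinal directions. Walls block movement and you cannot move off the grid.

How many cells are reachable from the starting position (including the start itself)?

BFS flood-fill from (row=7, col=6):
  Distance 0: (row=7, col=6)
  Distance 1: (row=7, col=7)
  Distance 2: (row=7, col=8), (row=8, col=7)
  Distance 3: (row=8, col=8)
Total reachable: 5 (grid has 52 open cells total)

Answer: Reachable cells: 5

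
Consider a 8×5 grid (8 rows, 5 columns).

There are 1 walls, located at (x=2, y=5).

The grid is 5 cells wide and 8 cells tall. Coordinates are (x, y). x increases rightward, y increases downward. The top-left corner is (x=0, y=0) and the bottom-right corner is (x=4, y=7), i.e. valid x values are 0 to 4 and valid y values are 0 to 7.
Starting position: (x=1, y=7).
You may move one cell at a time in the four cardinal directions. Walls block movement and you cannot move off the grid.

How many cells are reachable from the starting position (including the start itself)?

BFS flood-fill from (x=1, y=7):
  Distance 0: (x=1, y=7)
  Distance 1: (x=1, y=6), (x=0, y=7), (x=2, y=7)
  Distance 2: (x=1, y=5), (x=0, y=6), (x=2, y=6), (x=3, y=7)
  Distance 3: (x=1, y=4), (x=0, y=5), (x=3, y=6), (x=4, y=7)
  Distance 4: (x=1, y=3), (x=0, y=4), (x=2, y=4), (x=3, y=5), (x=4, y=6)
  Distance 5: (x=1, y=2), (x=0, y=3), (x=2, y=3), (x=3, y=4), (x=4, y=5)
  Distance 6: (x=1, y=1), (x=0, y=2), (x=2, y=2), (x=3, y=3), (x=4, y=4)
  Distance 7: (x=1, y=0), (x=0, y=1), (x=2, y=1), (x=3, y=2), (x=4, y=3)
  Distance 8: (x=0, y=0), (x=2, y=0), (x=3, y=1), (x=4, y=2)
  Distance 9: (x=3, y=0), (x=4, y=1)
  Distance 10: (x=4, y=0)
Total reachable: 39 (grid has 39 open cells total)

Answer: Reachable cells: 39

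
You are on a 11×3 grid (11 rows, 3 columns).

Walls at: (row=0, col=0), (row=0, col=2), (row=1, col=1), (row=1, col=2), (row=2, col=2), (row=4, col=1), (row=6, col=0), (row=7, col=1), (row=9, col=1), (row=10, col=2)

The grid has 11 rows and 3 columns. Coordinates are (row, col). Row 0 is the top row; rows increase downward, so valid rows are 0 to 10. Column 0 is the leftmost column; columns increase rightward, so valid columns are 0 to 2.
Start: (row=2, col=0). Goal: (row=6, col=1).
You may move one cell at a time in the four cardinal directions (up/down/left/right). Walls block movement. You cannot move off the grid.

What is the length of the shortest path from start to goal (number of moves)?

BFS from (row=2, col=0) until reaching (row=6, col=1):
  Distance 0: (row=2, col=0)
  Distance 1: (row=1, col=0), (row=2, col=1), (row=3, col=0)
  Distance 2: (row=3, col=1), (row=4, col=0)
  Distance 3: (row=3, col=2), (row=5, col=0)
  Distance 4: (row=4, col=2), (row=5, col=1)
  Distance 5: (row=5, col=2), (row=6, col=1)  <- goal reached here
One shortest path (5 moves): (row=2, col=0) -> (row=3, col=0) -> (row=4, col=0) -> (row=5, col=0) -> (row=5, col=1) -> (row=6, col=1)

Answer: Shortest path length: 5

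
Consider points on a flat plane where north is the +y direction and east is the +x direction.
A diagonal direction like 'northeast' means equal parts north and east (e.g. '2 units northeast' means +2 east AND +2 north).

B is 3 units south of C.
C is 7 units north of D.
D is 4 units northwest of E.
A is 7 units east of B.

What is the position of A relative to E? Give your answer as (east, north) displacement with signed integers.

Place E at the origin (east=0, north=0).
  D is 4 units northwest of E: delta (east=-4, north=+4); D at (east=-4, north=4).
  C is 7 units north of D: delta (east=+0, north=+7); C at (east=-4, north=11).
  B is 3 units south of C: delta (east=+0, north=-3); B at (east=-4, north=8).
  A is 7 units east of B: delta (east=+7, north=+0); A at (east=3, north=8).
Therefore A relative to E: (east=3, north=8).

Answer: A is at (east=3, north=8) relative to E.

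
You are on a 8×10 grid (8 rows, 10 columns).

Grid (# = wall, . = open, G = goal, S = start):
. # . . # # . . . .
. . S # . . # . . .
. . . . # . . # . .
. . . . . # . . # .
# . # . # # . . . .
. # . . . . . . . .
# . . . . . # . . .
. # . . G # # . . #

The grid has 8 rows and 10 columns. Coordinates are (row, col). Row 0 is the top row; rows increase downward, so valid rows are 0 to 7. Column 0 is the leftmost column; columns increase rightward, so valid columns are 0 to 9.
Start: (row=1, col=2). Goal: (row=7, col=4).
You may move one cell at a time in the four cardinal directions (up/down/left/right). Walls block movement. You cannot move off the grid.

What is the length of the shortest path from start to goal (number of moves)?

Answer: Shortest path length: 8

Derivation:
BFS from (row=1, col=2) until reaching (row=7, col=4):
  Distance 0: (row=1, col=2)
  Distance 1: (row=0, col=2), (row=1, col=1), (row=2, col=2)
  Distance 2: (row=0, col=3), (row=1, col=0), (row=2, col=1), (row=2, col=3), (row=3, col=2)
  Distance 3: (row=0, col=0), (row=2, col=0), (row=3, col=1), (row=3, col=3)
  Distance 4: (row=3, col=0), (row=3, col=4), (row=4, col=1), (row=4, col=3)
  Distance 5: (row=5, col=3)
  Distance 6: (row=5, col=2), (row=5, col=4), (row=6, col=3)
  Distance 7: (row=5, col=5), (row=6, col=2), (row=6, col=4), (row=7, col=3)
  Distance 8: (row=5, col=6), (row=6, col=1), (row=6, col=5), (row=7, col=2), (row=7, col=4)  <- goal reached here
One shortest path (8 moves): (row=1, col=2) -> (row=2, col=2) -> (row=2, col=3) -> (row=3, col=3) -> (row=4, col=3) -> (row=5, col=3) -> (row=5, col=4) -> (row=6, col=4) -> (row=7, col=4)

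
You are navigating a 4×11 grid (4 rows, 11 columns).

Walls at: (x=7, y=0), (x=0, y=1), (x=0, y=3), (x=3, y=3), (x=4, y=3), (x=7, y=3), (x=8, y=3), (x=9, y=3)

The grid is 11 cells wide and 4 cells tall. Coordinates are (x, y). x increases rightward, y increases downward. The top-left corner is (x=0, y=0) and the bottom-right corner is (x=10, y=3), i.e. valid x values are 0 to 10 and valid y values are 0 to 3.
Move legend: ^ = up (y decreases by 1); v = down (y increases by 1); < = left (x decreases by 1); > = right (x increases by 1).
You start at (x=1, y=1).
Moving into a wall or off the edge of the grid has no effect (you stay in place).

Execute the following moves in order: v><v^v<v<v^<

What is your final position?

Start: (x=1, y=1)
  v (down): (x=1, y=1) -> (x=1, y=2)
  > (right): (x=1, y=2) -> (x=2, y=2)
  < (left): (x=2, y=2) -> (x=1, y=2)
  v (down): (x=1, y=2) -> (x=1, y=3)
  ^ (up): (x=1, y=3) -> (x=1, y=2)
  v (down): (x=1, y=2) -> (x=1, y=3)
  < (left): blocked, stay at (x=1, y=3)
  v (down): blocked, stay at (x=1, y=3)
  < (left): blocked, stay at (x=1, y=3)
  v (down): blocked, stay at (x=1, y=3)
  ^ (up): (x=1, y=3) -> (x=1, y=2)
  < (left): (x=1, y=2) -> (x=0, y=2)
Final: (x=0, y=2)

Answer: Final position: (x=0, y=2)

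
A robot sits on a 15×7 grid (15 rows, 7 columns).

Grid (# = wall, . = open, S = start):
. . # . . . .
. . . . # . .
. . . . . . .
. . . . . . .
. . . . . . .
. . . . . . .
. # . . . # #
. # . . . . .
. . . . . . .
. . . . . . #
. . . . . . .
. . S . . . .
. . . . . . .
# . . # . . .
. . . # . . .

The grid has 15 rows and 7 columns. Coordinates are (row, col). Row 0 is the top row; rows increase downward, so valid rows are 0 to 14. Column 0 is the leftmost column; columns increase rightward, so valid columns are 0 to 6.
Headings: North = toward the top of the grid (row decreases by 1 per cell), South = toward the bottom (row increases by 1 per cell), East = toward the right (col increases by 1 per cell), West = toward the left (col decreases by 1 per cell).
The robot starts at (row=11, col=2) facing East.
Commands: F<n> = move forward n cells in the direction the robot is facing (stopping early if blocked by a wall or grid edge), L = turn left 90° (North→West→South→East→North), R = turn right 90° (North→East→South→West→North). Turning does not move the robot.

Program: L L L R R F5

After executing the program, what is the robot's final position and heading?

Start: (row=11, col=2), facing East
  L: turn left, now facing North
  L: turn left, now facing West
  L: turn left, now facing South
  R: turn right, now facing West
  R: turn right, now facing North
  F5: move forward 5, now at (row=6, col=2)
Final: (row=6, col=2), facing North

Answer: Final position: (row=6, col=2), facing North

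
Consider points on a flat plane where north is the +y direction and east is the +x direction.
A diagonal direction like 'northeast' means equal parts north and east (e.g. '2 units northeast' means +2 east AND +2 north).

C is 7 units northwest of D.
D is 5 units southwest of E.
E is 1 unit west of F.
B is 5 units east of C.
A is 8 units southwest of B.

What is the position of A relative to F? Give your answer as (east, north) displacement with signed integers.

Place F at the origin (east=0, north=0).
  E is 1 unit west of F: delta (east=-1, north=+0); E at (east=-1, north=0).
  D is 5 units southwest of E: delta (east=-5, north=-5); D at (east=-6, north=-5).
  C is 7 units northwest of D: delta (east=-7, north=+7); C at (east=-13, north=2).
  B is 5 units east of C: delta (east=+5, north=+0); B at (east=-8, north=2).
  A is 8 units southwest of B: delta (east=-8, north=-8); A at (east=-16, north=-6).
Therefore A relative to F: (east=-16, north=-6).

Answer: A is at (east=-16, north=-6) relative to F.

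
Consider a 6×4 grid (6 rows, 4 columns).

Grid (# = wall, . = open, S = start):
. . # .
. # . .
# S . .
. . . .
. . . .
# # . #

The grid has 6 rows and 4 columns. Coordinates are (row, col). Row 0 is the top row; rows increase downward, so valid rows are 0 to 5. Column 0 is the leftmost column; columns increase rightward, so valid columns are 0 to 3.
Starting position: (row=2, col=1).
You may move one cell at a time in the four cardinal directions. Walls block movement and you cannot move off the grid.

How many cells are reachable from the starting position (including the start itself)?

BFS flood-fill from (row=2, col=1):
  Distance 0: (row=2, col=1)
  Distance 1: (row=2, col=2), (row=3, col=1)
  Distance 2: (row=1, col=2), (row=2, col=3), (row=3, col=0), (row=3, col=2), (row=4, col=1)
  Distance 3: (row=1, col=3), (row=3, col=3), (row=4, col=0), (row=4, col=2)
  Distance 4: (row=0, col=3), (row=4, col=3), (row=5, col=2)
Total reachable: 15 (grid has 18 open cells total)

Answer: Reachable cells: 15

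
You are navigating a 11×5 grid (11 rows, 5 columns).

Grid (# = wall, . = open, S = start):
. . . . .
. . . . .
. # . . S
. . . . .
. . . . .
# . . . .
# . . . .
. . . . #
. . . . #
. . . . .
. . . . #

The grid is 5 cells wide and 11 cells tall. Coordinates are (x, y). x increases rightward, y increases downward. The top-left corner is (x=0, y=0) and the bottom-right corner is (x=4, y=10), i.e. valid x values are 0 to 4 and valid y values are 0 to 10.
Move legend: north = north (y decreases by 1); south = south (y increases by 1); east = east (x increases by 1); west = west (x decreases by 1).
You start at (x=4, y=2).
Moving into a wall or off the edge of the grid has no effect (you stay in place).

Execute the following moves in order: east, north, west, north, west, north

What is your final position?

Answer: Final position: (x=2, y=0)

Derivation:
Start: (x=4, y=2)
  east (east): blocked, stay at (x=4, y=2)
  north (north): (x=4, y=2) -> (x=4, y=1)
  west (west): (x=4, y=1) -> (x=3, y=1)
  north (north): (x=3, y=1) -> (x=3, y=0)
  west (west): (x=3, y=0) -> (x=2, y=0)
  north (north): blocked, stay at (x=2, y=0)
Final: (x=2, y=0)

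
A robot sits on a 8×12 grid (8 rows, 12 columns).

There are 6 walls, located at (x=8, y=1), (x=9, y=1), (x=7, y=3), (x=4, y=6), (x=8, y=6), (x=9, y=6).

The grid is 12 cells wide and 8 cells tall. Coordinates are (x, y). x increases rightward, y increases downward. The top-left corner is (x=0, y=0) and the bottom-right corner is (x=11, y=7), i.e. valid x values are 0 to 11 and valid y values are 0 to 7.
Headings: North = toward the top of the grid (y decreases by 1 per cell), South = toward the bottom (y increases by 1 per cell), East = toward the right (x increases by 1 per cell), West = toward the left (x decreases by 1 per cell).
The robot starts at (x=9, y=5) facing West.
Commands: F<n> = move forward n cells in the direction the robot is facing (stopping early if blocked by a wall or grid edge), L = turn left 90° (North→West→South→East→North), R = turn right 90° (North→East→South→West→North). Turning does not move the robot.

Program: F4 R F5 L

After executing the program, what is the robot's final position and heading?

Answer: Final position: (x=5, y=0), facing West

Derivation:
Start: (x=9, y=5), facing West
  F4: move forward 4, now at (x=5, y=5)
  R: turn right, now facing North
  F5: move forward 5, now at (x=5, y=0)
  L: turn left, now facing West
Final: (x=5, y=0), facing West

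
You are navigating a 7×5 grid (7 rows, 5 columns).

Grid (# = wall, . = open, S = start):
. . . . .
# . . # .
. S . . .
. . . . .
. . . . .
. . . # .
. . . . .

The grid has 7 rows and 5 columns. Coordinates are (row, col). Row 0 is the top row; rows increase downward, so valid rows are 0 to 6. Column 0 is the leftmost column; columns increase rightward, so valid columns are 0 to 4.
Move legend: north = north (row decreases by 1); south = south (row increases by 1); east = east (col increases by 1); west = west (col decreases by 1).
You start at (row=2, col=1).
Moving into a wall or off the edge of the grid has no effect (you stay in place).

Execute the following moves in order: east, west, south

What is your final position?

Start: (row=2, col=1)
  east (east): (row=2, col=1) -> (row=2, col=2)
  west (west): (row=2, col=2) -> (row=2, col=1)
  south (south): (row=2, col=1) -> (row=3, col=1)
Final: (row=3, col=1)

Answer: Final position: (row=3, col=1)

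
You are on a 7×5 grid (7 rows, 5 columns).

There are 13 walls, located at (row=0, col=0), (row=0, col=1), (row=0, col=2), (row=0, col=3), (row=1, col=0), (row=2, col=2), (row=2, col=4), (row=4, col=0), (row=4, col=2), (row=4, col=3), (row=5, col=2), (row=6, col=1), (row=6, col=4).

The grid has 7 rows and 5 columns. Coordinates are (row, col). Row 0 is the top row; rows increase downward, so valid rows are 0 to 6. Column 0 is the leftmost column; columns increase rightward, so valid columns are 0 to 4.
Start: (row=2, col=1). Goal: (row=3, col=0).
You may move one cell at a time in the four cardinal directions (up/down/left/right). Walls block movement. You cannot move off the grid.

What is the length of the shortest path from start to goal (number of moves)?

Answer: Shortest path length: 2

Derivation:
BFS from (row=2, col=1) until reaching (row=3, col=0):
  Distance 0: (row=2, col=1)
  Distance 1: (row=1, col=1), (row=2, col=0), (row=3, col=1)
  Distance 2: (row=1, col=2), (row=3, col=0), (row=3, col=2), (row=4, col=1)  <- goal reached here
One shortest path (2 moves): (row=2, col=1) -> (row=2, col=0) -> (row=3, col=0)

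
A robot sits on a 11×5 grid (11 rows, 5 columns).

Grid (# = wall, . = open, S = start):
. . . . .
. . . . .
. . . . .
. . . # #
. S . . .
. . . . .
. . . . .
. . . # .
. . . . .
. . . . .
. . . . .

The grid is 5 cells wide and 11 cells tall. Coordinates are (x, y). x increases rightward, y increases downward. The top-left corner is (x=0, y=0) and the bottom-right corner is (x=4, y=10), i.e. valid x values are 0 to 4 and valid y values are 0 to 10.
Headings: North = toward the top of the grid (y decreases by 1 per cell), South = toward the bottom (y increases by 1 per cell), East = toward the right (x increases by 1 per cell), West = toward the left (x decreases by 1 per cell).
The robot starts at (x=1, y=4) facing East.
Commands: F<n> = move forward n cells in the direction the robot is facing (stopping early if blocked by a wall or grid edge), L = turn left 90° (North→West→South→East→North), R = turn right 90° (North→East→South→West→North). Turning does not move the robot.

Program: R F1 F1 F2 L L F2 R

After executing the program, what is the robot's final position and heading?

Start: (x=1, y=4), facing East
  R: turn right, now facing South
  F1: move forward 1, now at (x=1, y=5)
  F1: move forward 1, now at (x=1, y=6)
  F2: move forward 2, now at (x=1, y=8)
  L: turn left, now facing East
  L: turn left, now facing North
  F2: move forward 2, now at (x=1, y=6)
  R: turn right, now facing East
Final: (x=1, y=6), facing East

Answer: Final position: (x=1, y=6), facing East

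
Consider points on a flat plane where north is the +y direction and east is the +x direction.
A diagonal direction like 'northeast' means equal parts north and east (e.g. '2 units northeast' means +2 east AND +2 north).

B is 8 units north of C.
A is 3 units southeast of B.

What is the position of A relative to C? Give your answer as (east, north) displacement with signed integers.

Answer: A is at (east=3, north=5) relative to C.

Derivation:
Place C at the origin (east=0, north=0).
  B is 8 units north of C: delta (east=+0, north=+8); B at (east=0, north=8).
  A is 3 units southeast of B: delta (east=+3, north=-3); A at (east=3, north=5).
Therefore A relative to C: (east=3, north=5).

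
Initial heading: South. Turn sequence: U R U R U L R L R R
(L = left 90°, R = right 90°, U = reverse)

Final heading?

Start: South
  U (U-turn (180°)) -> North
  R (right (90° clockwise)) -> East
  U (U-turn (180°)) -> West
  R (right (90° clockwise)) -> North
  U (U-turn (180°)) -> South
  L (left (90° counter-clockwise)) -> East
  R (right (90° clockwise)) -> South
  L (left (90° counter-clockwise)) -> East
  R (right (90° clockwise)) -> South
  R (right (90° clockwise)) -> West
Final: West

Answer: Final heading: West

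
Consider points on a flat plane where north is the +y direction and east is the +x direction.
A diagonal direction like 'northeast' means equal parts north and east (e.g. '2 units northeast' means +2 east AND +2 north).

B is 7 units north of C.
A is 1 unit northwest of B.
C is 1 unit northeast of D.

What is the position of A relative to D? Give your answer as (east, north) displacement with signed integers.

Answer: A is at (east=0, north=9) relative to D.

Derivation:
Place D at the origin (east=0, north=0).
  C is 1 unit northeast of D: delta (east=+1, north=+1); C at (east=1, north=1).
  B is 7 units north of C: delta (east=+0, north=+7); B at (east=1, north=8).
  A is 1 unit northwest of B: delta (east=-1, north=+1); A at (east=0, north=9).
Therefore A relative to D: (east=0, north=9).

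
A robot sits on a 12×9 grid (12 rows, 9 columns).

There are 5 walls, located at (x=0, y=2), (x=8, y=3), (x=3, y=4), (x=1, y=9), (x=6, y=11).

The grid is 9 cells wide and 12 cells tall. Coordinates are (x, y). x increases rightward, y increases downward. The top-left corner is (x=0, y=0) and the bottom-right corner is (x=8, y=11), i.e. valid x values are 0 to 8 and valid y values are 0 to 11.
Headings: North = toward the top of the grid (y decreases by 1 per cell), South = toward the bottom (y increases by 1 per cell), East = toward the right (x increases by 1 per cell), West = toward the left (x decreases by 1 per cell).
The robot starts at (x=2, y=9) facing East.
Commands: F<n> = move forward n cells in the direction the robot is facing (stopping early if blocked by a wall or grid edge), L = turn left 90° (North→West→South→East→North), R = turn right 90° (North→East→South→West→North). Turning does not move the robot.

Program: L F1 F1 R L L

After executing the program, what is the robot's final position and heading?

Start: (x=2, y=9), facing East
  L: turn left, now facing North
  F1: move forward 1, now at (x=2, y=8)
  F1: move forward 1, now at (x=2, y=7)
  R: turn right, now facing East
  L: turn left, now facing North
  L: turn left, now facing West
Final: (x=2, y=7), facing West

Answer: Final position: (x=2, y=7), facing West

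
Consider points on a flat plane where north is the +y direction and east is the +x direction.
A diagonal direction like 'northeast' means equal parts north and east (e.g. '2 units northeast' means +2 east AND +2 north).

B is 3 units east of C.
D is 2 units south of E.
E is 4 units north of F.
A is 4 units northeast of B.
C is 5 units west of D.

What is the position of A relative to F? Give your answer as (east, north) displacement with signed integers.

Answer: A is at (east=2, north=6) relative to F.

Derivation:
Place F at the origin (east=0, north=0).
  E is 4 units north of F: delta (east=+0, north=+4); E at (east=0, north=4).
  D is 2 units south of E: delta (east=+0, north=-2); D at (east=0, north=2).
  C is 5 units west of D: delta (east=-5, north=+0); C at (east=-5, north=2).
  B is 3 units east of C: delta (east=+3, north=+0); B at (east=-2, north=2).
  A is 4 units northeast of B: delta (east=+4, north=+4); A at (east=2, north=6).
Therefore A relative to F: (east=2, north=6).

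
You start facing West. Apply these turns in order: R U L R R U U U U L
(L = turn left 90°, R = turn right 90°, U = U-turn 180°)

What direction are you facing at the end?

Start: West
  R (right (90° clockwise)) -> North
  U (U-turn (180°)) -> South
  L (left (90° counter-clockwise)) -> East
  R (right (90° clockwise)) -> South
  R (right (90° clockwise)) -> West
  U (U-turn (180°)) -> East
  U (U-turn (180°)) -> West
  U (U-turn (180°)) -> East
  U (U-turn (180°)) -> West
  L (left (90° counter-clockwise)) -> South
Final: South

Answer: Final heading: South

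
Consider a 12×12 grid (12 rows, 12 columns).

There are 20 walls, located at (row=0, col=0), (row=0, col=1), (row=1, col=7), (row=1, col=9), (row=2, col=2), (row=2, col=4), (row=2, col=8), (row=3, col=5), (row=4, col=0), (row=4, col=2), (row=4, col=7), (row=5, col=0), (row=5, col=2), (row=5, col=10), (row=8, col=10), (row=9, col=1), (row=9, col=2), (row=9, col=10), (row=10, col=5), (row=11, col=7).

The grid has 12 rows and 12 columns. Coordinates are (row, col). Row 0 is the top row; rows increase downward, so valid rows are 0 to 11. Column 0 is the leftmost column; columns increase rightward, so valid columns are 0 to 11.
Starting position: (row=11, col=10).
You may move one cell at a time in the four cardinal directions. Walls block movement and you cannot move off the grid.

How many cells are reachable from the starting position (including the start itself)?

BFS flood-fill from (row=11, col=10):
  Distance 0: (row=11, col=10)
  Distance 1: (row=10, col=10), (row=11, col=9), (row=11, col=11)
  Distance 2: (row=10, col=9), (row=10, col=11), (row=11, col=8)
  Distance 3: (row=9, col=9), (row=9, col=11), (row=10, col=8)
  Distance 4: (row=8, col=9), (row=8, col=11), (row=9, col=8), (row=10, col=7)
  Distance 5: (row=7, col=9), (row=7, col=11), (row=8, col=8), (row=9, col=7), (row=10, col=6)
  Distance 6: (row=6, col=9), (row=6, col=11), (row=7, col=8), (row=7, col=10), (row=8, col=7), (row=9, col=6), (row=11, col=6)
  Distance 7: (row=5, col=9), (row=5, col=11), (row=6, col=8), (row=6, col=10), (row=7, col=7), (row=8, col=6), (row=9, col=5), (row=11, col=5)
  Distance 8: (row=4, col=9), (row=4, col=11), (row=5, col=8), (row=6, col=7), (row=7, col=6), (row=8, col=5), (row=9, col=4), (row=11, col=4)
  Distance 9: (row=3, col=9), (row=3, col=11), (row=4, col=8), (row=4, col=10), (row=5, col=7), (row=6, col=6), (row=7, col=5), (row=8, col=4), (row=9, col=3), (row=10, col=4), (row=11, col=3)
  Distance 10: (row=2, col=9), (row=2, col=11), (row=3, col=8), (row=3, col=10), (row=5, col=6), (row=6, col=5), (row=7, col=4), (row=8, col=3), (row=10, col=3), (row=11, col=2)
  Distance 11: (row=1, col=11), (row=2, col=10), (row=3, col=7), (row=4, col=6), (row=5, col=5), (row=6, col=4), (row=7, col=3), (row=8, col=2), (row=10, col=2), (row=11, col=1)
  Distance 12: (row=0, col=11), (row=1, col=10), (row=2, col=7), (row=3, col=6), (row=4, col=5), (row=5, col=4), (row=6, col=3), (row=7, col=2), (row=8, col=1), (row=10, col=1), (row=11, col=0)
  Distance 13: (row=0, col=10), (row=2, col=6), (row=4, col=4), (row=5, col=3), (row=6, col=2), (row=7, col=1), (row=8, col=0), (row=10, col=0)
  Distance 14: (row=0, col=9), (row=1, col=6), (row=2, col=5), (row=3, col=4), (row=4, col=3), (row=6, col=1), (row=7, col=0), (row=9, col=0)
  Distance 15: (row=0, col=6), (row=0, col=8), (row=1, col=5), (row=3, col=3), (row=5, col=1), (row=6, col=0)
  Distance 16: (row=0, col=5), (row=0, col=7), (row=1, col=4), (row=1, col=8), (row=2, col=3), (row=3, col=2), (row=4, col=1)
  Distance 17: (row=0, col=4), (row=1, col=3), (row=3, col=1)
  Distance 18: (row=0, col=3), (row=1, col=2), (row=2, col=1), (row=3, col=0)
  Distance 19: (row=0, col=2), (row=1, col=1), (row=2, col=0)
  Distance 20: (row=1, col=0)
Total reachable: 124 (grid has 124 open cells total)

Answer: Reachable cells: 124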